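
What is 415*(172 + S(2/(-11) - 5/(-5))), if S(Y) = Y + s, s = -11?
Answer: 738700/11 ≈ 67155.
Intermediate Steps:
S(Y) = -11 + Y (S(Y) = Y - 11 = -11 + Y)
415*(172 + S(2/(-11) - 5/(-5))) = 415*(172 + (-11 + (2/(-11) - 5/(-5)))) = 415*(172 + (-11 + (2*(-1/11) - 5*(-⅕)))) = 415*(172 + (-11 + (-2/11 + 1))) = 415*(172 + (-11 + 9/11)) = 415*(172 - 112/11) = 415*(1780/11) = 738700/11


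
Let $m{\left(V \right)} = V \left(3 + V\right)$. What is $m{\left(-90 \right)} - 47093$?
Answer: $-39263$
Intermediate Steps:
$m{\left(-90 \right)} - 47093 = - 90 \left(3 - 90\right) - 47093 = \left(-90\right) \left(-87\right) - 47093 = 7830 - 47093 = -39263$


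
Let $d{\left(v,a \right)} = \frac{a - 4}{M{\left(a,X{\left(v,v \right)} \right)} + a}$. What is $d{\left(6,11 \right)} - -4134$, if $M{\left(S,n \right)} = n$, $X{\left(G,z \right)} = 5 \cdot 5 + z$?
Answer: $\frac{24805}{6} \approx 4134.2$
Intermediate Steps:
$X{\left(G,z \right)} = 25 + z$
$d{\left(v,a \right)} = \frac{-4 + a}{25 + a + v}$ ($d{\left(v,a \right)} = \frac{a - 4}{\left(25 + v\right) + a} = \frac{-4 + a}{25 + a + v}$)
$d{\left(6,11 \right)} - -4134 = \frac{-4 + 11}{25 + 11 + 6} - -4134 = \frac{1}{42} \cdot 7 + 4134 = \frac{1}{6} + 4134 = \frac{24805}{6}$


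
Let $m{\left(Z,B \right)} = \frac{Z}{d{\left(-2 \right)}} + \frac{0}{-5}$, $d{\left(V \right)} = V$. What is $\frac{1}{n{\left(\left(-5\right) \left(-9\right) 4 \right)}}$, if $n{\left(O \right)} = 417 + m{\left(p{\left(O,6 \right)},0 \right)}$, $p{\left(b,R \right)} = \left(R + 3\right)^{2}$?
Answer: $\frac{2}{753} \approx 0.002656$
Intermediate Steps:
$p{\left(b,R \right)} = \left(3 + R\right)^{2}$
$m{\left(Z,B \right)} = - \frac{Z}{2}$ ($m{\left(Z,B \right)} = \frac{Z}{-2} + \frac{0}{-5} = Z \left(- \frac{1}{2}\right) + 0 \left(- \frac{1}{5}\right) = - \frac{Z}{2} + 0 = - \frac{Z}{2}$)
$n{\left(O \right)} = \frac{753}{2}$ ($n{\left(O \right)} = 417 - \frac{\left(3 + 6\right)^{2}}{2} = 417 - \frac{9^{2}}{2} = 417 - \frac{81}{2} = \frac{753}{2}$)
$\frac{1}{n{\left(\left(-5\right) \left(-9\right) 4 \right)}} = \frac{1}{\frac{753}{2}} = \frac{2}{753}$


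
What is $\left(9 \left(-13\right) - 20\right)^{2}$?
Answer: $18769$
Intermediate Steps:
$\left(9 \left(-13\right) - 20\right)^{2} = \left(-117 - 20\right)^{2} = \left(-137\right)^{2} = 18769$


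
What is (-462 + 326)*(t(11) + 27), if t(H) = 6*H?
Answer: -12648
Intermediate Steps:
(-462 + 326)*(t(11) + 27) = (-462 + 326)*(6*11 + 27) = -136*(66 + 27) = -136*93 = -12648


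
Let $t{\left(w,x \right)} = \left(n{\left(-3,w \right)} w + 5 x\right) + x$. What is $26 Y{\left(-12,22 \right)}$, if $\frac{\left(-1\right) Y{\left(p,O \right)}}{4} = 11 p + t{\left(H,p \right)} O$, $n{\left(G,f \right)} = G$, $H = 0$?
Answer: $178464$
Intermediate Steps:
$t{\left(w,x \right)} = - 3 w + 6 x$ ($t{\left(w,x \right)} = \left(- 3 w + 5 x\right) + x = - 3 w + 6 x$)
$Y{\left(p,O \right)} = - 44 p - 24 O p$ ($Y{\left(p,O \right)} = - 4 \left(11 p + \left(\left(-3\right) 0 + 6 p\right) O\right) = - 4 \left(11 p + \left(0 + 6 p\right) O\right) = - 4 \left(11 p + 6 p O\right) = - 4 \left(11 p + 6 O p\right) = - 44 p - 24 O p$)
$26 Y{\left(-12,22 \right)} = 26 \cdot 4 \left(-12\right) \left(-11 - 132\right) = 26 \cdot 4 \left(-12\right) \left(-143\right) = 26 \cdot 6864 = 178464$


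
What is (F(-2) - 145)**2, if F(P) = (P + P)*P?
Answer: 18769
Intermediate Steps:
F(P) = 2*P**2 (F(P) = (2*P)*P = 2*P**2)
(F(-2) - 145)**2 = (2*(-2)**2 - 145)**2 = (2*4 - 145)**2 = (8 - 145)**2 = (-137)**2 = 18769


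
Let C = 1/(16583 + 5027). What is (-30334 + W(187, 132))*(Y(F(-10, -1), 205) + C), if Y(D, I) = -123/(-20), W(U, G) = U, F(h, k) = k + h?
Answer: -1602644667/8644 ≈ -1.8541e+5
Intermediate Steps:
C = 1/21610 ≈ 4.6275e-5
F(h, k) = h + k
Y(D, I) = 123/20 (Y(D, I) = -123*(-1/20) = 123/20)
(-30334 + W(187, 132))*(Y(F(-10, -1), 205) + C) = (-30334 + 187)*(123/20 + 1/21610) = -30147*53161/8644 = -1602644667/8644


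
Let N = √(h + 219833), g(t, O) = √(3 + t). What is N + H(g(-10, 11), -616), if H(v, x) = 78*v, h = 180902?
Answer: √400735 + 78*I*√7 ≈ 633.04 + 206.37*I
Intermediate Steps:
N = √400735 (N = √(180902 + 219833) = √400735 ≈ 633.04)
N + H(g(-10, 11), -616) = √400735 + 78*√(3 - 10) = √400735 + 78*√(-7) = √400735 + 78*(I*√7) = √400735 + 78*I*√7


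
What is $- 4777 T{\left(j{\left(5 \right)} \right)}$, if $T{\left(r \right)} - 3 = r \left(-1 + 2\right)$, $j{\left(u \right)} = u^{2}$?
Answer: $-133756$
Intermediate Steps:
$T{\left(r \right)} = 3 + r$ ($T{\left(r \right)} = 3 + r \left(-1 + 2\right) = 3 + r 1 = 3 + r$)
$- 4777 T{\left(j{\left(5 \right)} \right)} = - 4777 \left(3 + 5^{2}\right) = - 4777 \left(3 + 25\right) = \left(-4777\right) 28 = -133756$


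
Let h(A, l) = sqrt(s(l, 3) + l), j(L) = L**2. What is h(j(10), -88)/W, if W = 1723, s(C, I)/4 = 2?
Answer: 4*I*sqrt(5)/1723 ≈ 0.0051911*I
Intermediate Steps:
s(C, I) = 8 (s(C, I) = 4*2 = 8)
h(A, l) = sqrt(8 + l)
h(j(10), -88)/W = sqrt(8 - 88)/1723 = sqrt(-80)*(1/1723) = (4*I*sqrt(5))*(1/1723) = 4*I*sqrt(5)/1723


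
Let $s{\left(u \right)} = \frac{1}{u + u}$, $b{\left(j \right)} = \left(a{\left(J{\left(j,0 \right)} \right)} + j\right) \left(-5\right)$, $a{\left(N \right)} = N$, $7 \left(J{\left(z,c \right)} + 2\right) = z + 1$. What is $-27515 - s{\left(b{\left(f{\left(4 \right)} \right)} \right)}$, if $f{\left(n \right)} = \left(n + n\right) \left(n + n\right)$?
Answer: $- \frac{137299843}{4990} \approx -27515.0$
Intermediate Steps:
$J{\left(z,c \right)} = - \frac{13}{7} + \frac{z}{7}$ ($J{\left(z,c \right)} = -2 + \frac{z + 1}{7} = -2 + \frac{1 + z}{7} = -2 + \left(\frac{1}{7} + \frac{z}{7}\right) = - \frac{13}{7} + \frac{z}{7}$)
$f{\left(n \right)} = 4 n^{2}$ ($f{\left(n \right)} = 2 n 2 n = 4 n^{2}$)
$b{\left(j \right)} = \frac{65}{7} - \frac{40 j}{7}$ ($b{\left(j \right)} = \left(\left(- \frac{13}{7} + \frac{j}{7}\right) + j\right) \left(-5\right) = \left(- \frac{13}{7} + \frac{8 j}{7}\right) \left(-5\right) = \frac{65}{7} - \frac{40 j}{7}$)
$s{\left(u \right)} = \frac{1}{2 u}$
$-27515 - s{\left(b{\left(f{\left(4 \right)} \right)} \right)} = -27515 - \frac{1}{2 \left(\frac{65}{7} - \frac{40 \cdot 4 \cdot 4^{2}}{7}\right)} = -27515 - \frac{1}{2 \left(\frac{65}{7} - \frac{40 \cdot 4 \cdot 16}{7}\right)} = -27515 - \frac{1}{2 \left(\frac{65}{7} - \frac{2560}{7}\right)} = -27515 - \frac{1}{2 \left(- \frac{2495}{7}\right)} = -27515 - \frac{1}{2} \left(- \frac{7}{2495}\right) = -27515 - - \frac{7}{4990} = -27515 + \frac{7}{4990} = - \frac{137299843}{4990}$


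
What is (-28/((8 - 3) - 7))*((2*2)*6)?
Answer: 336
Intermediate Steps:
(-28/((8 - 3) - 7))*((2*2)*6) = (-28/(5 - 7))*(4*6) = -28/(-2)*24 = -28*(-½)*24 = 14*24 = 336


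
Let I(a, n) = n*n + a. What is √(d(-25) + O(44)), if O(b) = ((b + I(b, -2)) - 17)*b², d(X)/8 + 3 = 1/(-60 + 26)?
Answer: 2*√10488949/17 ≈ 381.02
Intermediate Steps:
I(a, n) = a + n² (I(a, n) = n² + a = a + n²)
d(X) = -412/17 (d(X) = -24 + 8/(-60 + 26) = -24 + 8/(-34) = -24 + 8*(-1/34) = -24 - 4/17 = -412/17)
O(b) = b²*(-13 + 2*b) (O(b) = ((b + (b + (-2)²)) - 17)*b² = ((b + (b + 4)) - 17)*b² = ((b + (4 + b)) - 17)*b² = ((4 + 2*b) - 17)*b² = (-13 + 2*b)*b² = b²*(-13 + 2*b))
√(d(-25) + O(44)) = √(-412/17 + 44²*(-13 + 2*44)) = √(-412/17 + 1936*(-13 + 88)) = √(-412/17 + 1936*75) = √(-412/17 + 145200) = √(2467988/17) = 2*√10488949/17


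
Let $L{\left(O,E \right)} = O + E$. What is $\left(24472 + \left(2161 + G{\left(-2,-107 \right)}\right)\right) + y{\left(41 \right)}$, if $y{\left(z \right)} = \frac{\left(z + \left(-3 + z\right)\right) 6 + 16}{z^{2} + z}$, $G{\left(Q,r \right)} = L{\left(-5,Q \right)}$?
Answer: $\frac{3275033}{123} \approx 26626.0$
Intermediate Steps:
$L{\left(O,E \right)} = E + O$
$G{\left(Q,r \right)} = -5 + Q$ ($G{\left(Q,r \right)} = Q - 5 = -5 + Q$)
$y{\left(z \right)} = \frac{-2 + 12 z}{z + z^{2}}$ ($y{\left(z \right)} = \frac{\left(-3 + 2 z\right) 6 + 16}{z + z^{2}} = \frac{\left(-18 + 12 z\right) + 16}{z + z^{2}} = \frac{-2 + 12 z}{z + z^{2}}$)
$\left(24472 + \left(2161 + G{\left(-2,-107 \right)}\right)\right) + y{\left(41 \right)} = \left(24472 + \left(2161 - 7\right)\right) + \frac{2 \left(-1 + 6 \cdot 41\right)}{41 \left(1 + 41\right)} = \left(24472 + \left(2161 - 7\right)\right) + 2 \cdot \frac{1}{41} \cdot \frac{1}{42} \left(-1 + 246\right) = \left(24472 + 2154\right) + 2 \cdot \frac{1}{41} \cdot \frac{1}{42} \cdot 245 = 26626 + \frac{35}{123} = \frac{3275033}{123}$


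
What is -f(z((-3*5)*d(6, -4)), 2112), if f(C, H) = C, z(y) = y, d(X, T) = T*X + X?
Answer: -270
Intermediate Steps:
d(X, T) = X + T*X
-f(z((-3*5)*d(6, -4)), 2112) = -(-3*5)*6*(1 - 4) = -(-15)*6*(-3) = -(-15)*(-18) = -1*270 = -270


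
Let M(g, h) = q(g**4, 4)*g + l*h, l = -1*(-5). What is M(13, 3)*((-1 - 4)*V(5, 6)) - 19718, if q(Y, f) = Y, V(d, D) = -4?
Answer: 7406442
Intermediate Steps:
l = 5
M(g, h) = g**5 + 5*h (M(g, h) = g**4*g + 5*h = g**5 + 5*h)
M(13, 3)*((-1 - 4)*V(5, 6)) - 19718 = (13**5 + 5*3)*((-1 - 4)*(-4)) - 19718 = (371293 + 15)*(-5*(-4)) - 19718 = 371308*20 - 19718 = 7426160 - 19718 = 7406442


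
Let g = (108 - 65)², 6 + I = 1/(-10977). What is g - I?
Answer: 20362336/10977 ≈ 1855.0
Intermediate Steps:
I = -65863/10977 (I = -6 + 1/(-10977) = -6 - 1/10977 = -65863/10977 ≈ -6.0001)
g = 1849 (g = 43² = 1849)
g - I = 1849 - 1*(-65863/10977) = 1849 + 65863/10977 = 20362336/10977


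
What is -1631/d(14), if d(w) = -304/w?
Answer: 11417/152 ≈ 75.112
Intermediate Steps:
-1631/d(14) = -1631/((-304/14)) = -1631/((-304*1/14)) = -1631/(-152/7) = -1631*(-7/152) = 11417/152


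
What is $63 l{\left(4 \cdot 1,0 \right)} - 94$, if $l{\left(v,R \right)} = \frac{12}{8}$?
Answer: $\frac{1}{2} \approx 0.5$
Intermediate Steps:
$l{\left(v,R \right)} = \frac{3}{2}$ ($l{\left(v,R \right)} = 12 \cdot \frac{1}{8} = \frac{3}{2}$)
$63 l{\left(4 \cdot 1,0 \right)} - 94 = 63 \cdot \frac{3}{2} - 94 = \frac{189}{2} - 94 = \frac{1}{2}$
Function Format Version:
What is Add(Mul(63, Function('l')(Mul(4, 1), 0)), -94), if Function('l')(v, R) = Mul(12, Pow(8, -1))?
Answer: Rational(1, 2) ≈ 0.50000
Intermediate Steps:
Function('l')(v, R) = Rational(3, 2) (Function('l')(v, R) = Mul(12, Rational(1, 8)) = Rational(3, 2))
Add(Mul(63, Function('l')(Mul(4, 1), 0)), -94) = Add(Mul(63, Rational(3, 2)), -94) = Add(Rational(189, 2), -94) = Rational(1, 2)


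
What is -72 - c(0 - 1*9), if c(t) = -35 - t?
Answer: -46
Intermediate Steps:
-72 - c(0 - 1*9) = -72 - (-35 - (0 - 1*9)) = -72 - (-35 - (0 - 9)) = -72 - (-35 - 1*(-9)) = -72 - (-35 + 9) = -72 - 1*(-26) = -72 + 26 = -46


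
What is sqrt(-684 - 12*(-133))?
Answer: 4*sqrt(57) ≈ 30.199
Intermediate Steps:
sqrt(-684 - 12*(-133)) = sqrt(-684 + 1596) = sqrt(912) = 4*sqrt(57)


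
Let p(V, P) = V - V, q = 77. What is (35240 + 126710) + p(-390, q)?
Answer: 161950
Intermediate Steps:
p(V, P) = 0
(35240 + 126710) + p(-390, q) = (35240 + 126710) + 0 = 161950 + 0 = 161950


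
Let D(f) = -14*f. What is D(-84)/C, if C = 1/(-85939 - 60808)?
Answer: -172574472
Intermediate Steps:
C = -1/146747 (C = 1/(-146747) = -1/146747 ≈ -6.8145e-6)
D(-84)/C = (-14*(-84))/(-1/146747) = 1176*(-146747) = -172574472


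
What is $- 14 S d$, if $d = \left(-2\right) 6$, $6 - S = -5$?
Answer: $1848$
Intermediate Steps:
$S = 11$ ($S = 6 - -5 = 6 + 5 = 11$)
$d = -12$
$- 14 S d = \left(-14\right) 11 \left(-12\right) = \left(-154\right) \left(-12\right) = 1848$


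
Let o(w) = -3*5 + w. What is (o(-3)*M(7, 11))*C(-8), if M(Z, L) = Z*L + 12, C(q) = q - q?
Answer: 0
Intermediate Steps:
C(q) = 0
M(Z, L) = 12 + L*Z (M(Z, L) = L*Z + 12 = 12 + L*Z)
o(w) = -15 + w
(o(-3)*M(7, 11))*C(-8) = ((-15 - 3)*(12 + 11*7))*0 = -18*(12 + 77)*0 = -18*89*0 = -1602*0 = 0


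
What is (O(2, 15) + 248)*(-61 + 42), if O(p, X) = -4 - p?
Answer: -4598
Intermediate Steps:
(O(2, 15) + 248)*(-61 + 42) = ((-4 - 1*2) + 248)*(-61 + 42) = ((-4 - 2) + 248)*(-19) = (-6 + 248)*(-19) = 242*(-19) = -4598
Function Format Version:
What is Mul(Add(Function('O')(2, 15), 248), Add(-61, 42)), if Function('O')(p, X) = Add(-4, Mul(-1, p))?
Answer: -4598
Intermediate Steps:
Mul(Add(Function('O')(2, 15), 248), Add(-61, 42)) = Mul(Add(Add(-4, Mul(-1, 2)), 248), Add(-61, 42)) = Mul(Add(Add(-4, -2), 248), -19) = Mul(Add(-6, 248), -19) = Mul(242, -19) = -4598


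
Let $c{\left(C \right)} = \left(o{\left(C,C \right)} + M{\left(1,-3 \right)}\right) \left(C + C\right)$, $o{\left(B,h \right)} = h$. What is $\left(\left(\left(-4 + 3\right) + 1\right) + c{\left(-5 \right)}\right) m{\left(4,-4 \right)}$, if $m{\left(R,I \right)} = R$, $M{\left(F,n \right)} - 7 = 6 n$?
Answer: $640$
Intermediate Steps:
$M{\left(F,n \right)} = 7 + 6 n$
$c{\left(C \right)} = 2 C \left(-11 + C\right)$ ($c{\left(C \right)} = \left(C + \left(7 + 6 \left(-3\right)\right)\right) \left(C + C\right) = \left(C + \left(7 - 18\right)\right) 2 C = \left(C - 11\right) 2 C = \left(-11 + C\right) 2 C = 2 C \left(-11 + C\right)$)
$\left(\left(\left(-4 + 3\right) + 1\right) + c{\left(-5 \right)}\right) m{\left(4,-4 \right)} = \left(\left(\left(-4 + 3\right) + 1\right) + 2 \left(-5\right) \left(-11 - 5\right)\right) 4 = \left(\left(-1 + 1\right) + 2 \left(-5\right) \left(-16\right)\right) 4 = \left(0 + 160\right) 4 = 160 \cdot 4 = 640$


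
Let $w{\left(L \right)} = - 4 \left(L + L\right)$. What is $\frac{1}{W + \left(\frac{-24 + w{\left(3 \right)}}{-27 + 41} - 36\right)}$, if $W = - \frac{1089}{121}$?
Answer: $- \frac{7}{339} \approx -0.020649$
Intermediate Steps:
$w{\left(L \right)} = - 8 L$ ($w{\left(L \right)} = - 4 \cdot 2 L = - 8 L$)
$W = -9$ ($W = \left(-1089\right) \frac{1}{121} = -9$)
$\frac{1}{W + \left(\frac{-24 + w{\left(3 \right)}}{-27 + 41} - 36\right)} = \frac{1}{-9 - \left(36 - \frac{-24 - 24}{-27 + 41}\right)} = \frac{1}{-9 - \left(36 - \frac{-24 - 24}{14}\right)} = \frac{1}{-9 - \frac{276}{7}} = \frac{1}{- \frac{339}{7}} = - \frac{7}{339}$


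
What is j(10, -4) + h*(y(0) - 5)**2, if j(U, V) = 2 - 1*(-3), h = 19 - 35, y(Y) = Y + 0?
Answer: -395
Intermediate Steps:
y(Y) = Y
h = -16
j(U, V) = 5 (j(U, V) = 2 + 3 = 5)
j(10, -4) + h*(y(0) - 5)**2 = 5 - 16*(0 - 5)**2 = 5 - 16*(-5)**2 = 5 - 16*25 = 5 - 400 = -395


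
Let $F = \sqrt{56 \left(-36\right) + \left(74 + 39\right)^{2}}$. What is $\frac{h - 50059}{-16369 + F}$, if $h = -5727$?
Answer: $\frac{456580517}{133966704} + \frac{27893 \sqrt{10753}}{133966704} \approx 3.4298$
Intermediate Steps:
$F = \sqrt{10753}$ ($F = \sqrt{-2016 + 113^{2}} = \sqrt{-2016 + 12769} = \sqrt{10753} \approx 103.7$)
$\frac{h - 50059}{-16369 + F} = \frac{-5727 - 50059}{-16369 + \sqrt{10753}} = - \frac{55786}{-16369 + \sqrt{10753}}$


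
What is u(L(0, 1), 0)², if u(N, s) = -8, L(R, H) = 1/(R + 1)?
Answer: 64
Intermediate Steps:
L(R, H) = 1/(1 + R)
u(L(0, 1), 0)² = (-8)² = 64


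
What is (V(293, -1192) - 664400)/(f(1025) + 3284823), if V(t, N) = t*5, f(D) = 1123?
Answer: -662935/3285946 ≈ -0.20175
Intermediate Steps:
V(t, N) = 5*t
(V(293, -1192) - 664400)/(f(1025) + 3284823) = (5*293 - 664400)/(1123 + 3284823) = (1465 - 664400)/3285946 = -662935*1/3285946 = -662935/3285946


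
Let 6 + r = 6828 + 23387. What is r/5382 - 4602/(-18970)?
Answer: 298916347/51048270 ≈ 5.8556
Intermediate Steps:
r = 30209 (r = -6 + (6828 + 23387) = -6 + 30215 = 30209)
r/5382 - 4602/(-18970) = 30209/5382 - 4602/(-18970) = 30209*(1/5382) - 4602*(-1/18970) = 30209/5382 + 2301/9485 = 298916347/51048270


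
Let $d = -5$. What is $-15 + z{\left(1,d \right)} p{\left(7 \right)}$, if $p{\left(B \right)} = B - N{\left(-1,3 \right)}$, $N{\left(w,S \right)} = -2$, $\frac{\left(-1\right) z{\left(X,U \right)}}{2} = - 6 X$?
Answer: $93$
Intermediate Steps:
$z{\left(X,U \right)} = 12 X$ ($z{\left(X,U \right)} = - 2 \left(- 6 X\right) = 12 X$)
$p{\left(B \right)} = 2 + B$ ($p{\left(B \right)} = B - -2 = B + 2 = 2 + B$)
$-15 + z{\left(1,d \right)} p{\left(7 \right)} = -15 + 12 \cdot 1 \left(2 + 7\right) = -15 + 12 \cdot 9 = -15 + 108 = 93$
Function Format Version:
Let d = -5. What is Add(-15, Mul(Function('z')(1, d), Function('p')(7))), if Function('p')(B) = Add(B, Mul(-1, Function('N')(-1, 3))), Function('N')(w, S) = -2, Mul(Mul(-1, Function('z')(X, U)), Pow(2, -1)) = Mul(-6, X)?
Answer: 93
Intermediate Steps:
Function('z')(X, U) = Mul(12, X) (Function('z')(X, U) = Mul(-2, Mul(-6, X)) = Mul(12, X))
Function('p')(B) = Add(2, B) (Function('p')(B) = Add(B, Mul(-1, -2)) = Add(B, 2) = Add(2, B))
Add(-15, Mul(Function('z')(1, d), Function('p')(7))) = Add(-15, Mul(Mul(12, 1), Add(2, 7))) = Add(-15, Mul(12, 9)) = Add(-15, 108) = 93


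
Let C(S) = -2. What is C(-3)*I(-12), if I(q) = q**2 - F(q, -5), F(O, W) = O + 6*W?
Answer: -372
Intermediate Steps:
I(q) = 30 + q**2 - q (I(q) = q**2 - (q + 6*(-5)) = q**2 - (q - 30) = q**2 - (-30 + q) = q**2 + (30 - q) = 30 + q**2 - q)
C(-3)*I(-12) = -2*(30 + (-12)**2 - 1*(-12)) = -2*(30 + 144 + 12) = -2*186 = -372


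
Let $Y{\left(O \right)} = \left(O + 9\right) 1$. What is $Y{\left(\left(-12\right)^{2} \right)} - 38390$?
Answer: $-38237$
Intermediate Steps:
$Y{\left(O \right)} = 9 + O$ ($Y{\left(O \right)} = \left(9 + O\right) 1 = 9 + O$)
$Y{\left(\left(-12\right)^{2} \right)} - 38390 = \left(9 + \left(-12\right)^{2}\right) - 38390 = \left(9 + 144\right) - 38390 = 153 - 38390 = -38237$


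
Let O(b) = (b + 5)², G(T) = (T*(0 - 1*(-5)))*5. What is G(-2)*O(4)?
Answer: -4050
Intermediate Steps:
G(T) = 25*T (G(T) = (T*(0 + 5))*5 = (T*5)*5 = (5*T)*5 = 25*T)
O(b) = (5 + b)²
G(-2)*O(4) = (25*(-2))*(5 + 4)² = -50*9² = -50*81 = -4050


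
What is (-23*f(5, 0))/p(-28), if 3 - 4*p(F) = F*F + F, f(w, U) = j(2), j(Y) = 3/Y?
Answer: 46/251 ≈ 0.18327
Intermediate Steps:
f(w, U) = 3/2
p(F) = ¾ - F/4 - F²/4 (p(F) = ¾ - (F*F + F)/4 = ¾ - (F² + F)/4 = ¾ - (F + F²)/4 = ¾ + (-F/4 - F²/4) = ¾ - F/4 - F²/4)
(-23*f(5, 0))/p(-28) = (-23*3/2)/(¾ - ¼*(-28) - ¼*(-28)²) = -69/(2*(¾ + 7 - ¼*784)) = -69/(2*(¾ + 7 - 196)) = -69/(2*(-753/4)) = -69/2*(-4/753) = 46/251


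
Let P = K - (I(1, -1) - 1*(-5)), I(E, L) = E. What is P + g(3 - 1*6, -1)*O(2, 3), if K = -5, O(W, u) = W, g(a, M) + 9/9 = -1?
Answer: -15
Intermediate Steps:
g(a, M) = -2 (g(a, M) = -1 - 1 = -2)
P = -11 (P = -5 - (1 - 1*(-5)) = -5 - (1 + 5) = -5 - 1*6 = -5 - 6 = -11)
P + g(3 - 1*6, -1)*O(2, 3) = -11 - 2*2 = -11 - 4 = -15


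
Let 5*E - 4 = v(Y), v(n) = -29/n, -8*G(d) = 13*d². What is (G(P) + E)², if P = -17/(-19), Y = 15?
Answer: 36958909009/46915560000 ≈ 0.78778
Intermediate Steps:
P = 17/19 (P = -17*(-1/19) = 17/19 ≈ 0.89474)
G(d) = -13*d²/8
E = 31/75 (E = ⅘ + (-29/15)/5 = ⅘ + (-29*1/15)/5 = ⅘ + (⅕)*(-29/15) = ⅘ - 29/75 = 31/75 ≈ 0.41333)
(G(P) + E)² = (-13*(17/19)²/8 + 31/75)² = (-13/8*289/361 + 31/75)² = (-3757/2888 + 31/75)² = (-192247/216600)² = 36958909009/46915560000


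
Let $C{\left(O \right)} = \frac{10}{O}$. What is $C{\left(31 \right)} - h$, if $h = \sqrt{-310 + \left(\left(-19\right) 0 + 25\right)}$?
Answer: $\frac{10}{31} - i \sqrt{285} \approx 0.32258 - 16.882 i$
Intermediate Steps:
$h = i \sqrt{285}$ ($h = \sqrt{-310 + \left(0 + 25\right)} = \sqrt{-310 + 25} = \sqrt{-285} = i \sqrt{285} \approx 16.882 i$)
$C{\left(31 \right)} - h = \frac{10}{31} - i \sqrt{285}$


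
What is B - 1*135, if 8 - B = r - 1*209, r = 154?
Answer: -72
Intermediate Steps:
B = 63 (B = 8 - (154 - 1*209) = 8 - (154 - 209) = 8 - 1*(-55) = 8 + 55 = 63)
B - 1*135 = 63 - 1*135 = 63 - 135 = -72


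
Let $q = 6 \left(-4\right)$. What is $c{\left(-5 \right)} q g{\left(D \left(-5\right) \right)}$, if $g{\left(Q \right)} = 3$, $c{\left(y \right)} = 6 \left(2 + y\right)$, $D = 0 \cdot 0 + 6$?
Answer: $1296$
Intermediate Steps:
$D = 6$ ($D = 0 + 6 = 6$)
$q = -24$
$c{\left(y \right)} = 12 + 6 y$
$c{\left(-5 \right)} q g{\left(D \left(-5\right) \right)} = \left(12 + 6 \left(-5\right)\right) \left(-24\right) 3 = \left(12 - 30\right) \left(-24\right) 3 = \left(-18\right) \left(-24\right) 3 = 432 \cdot 3 = 1296$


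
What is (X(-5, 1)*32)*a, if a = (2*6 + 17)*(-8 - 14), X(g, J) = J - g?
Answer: -122496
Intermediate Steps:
a = -638 (a = (12 + 17)*(-22) = 29*(-22) = -638)
(X(-5, 1)*32)*a = ((1 - 1*(-5))*32)*(-638) = ((1 + 5)*32)*(-638) = (6*32)*(-638) = 192*(-638) = -122496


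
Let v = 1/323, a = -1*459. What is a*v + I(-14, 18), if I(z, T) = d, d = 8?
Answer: 125/19 ≈ 6.5789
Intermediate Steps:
I(z, T) = 8
a = -459
v = 1/323 ≈ 0.0030960
a*v + I(-14, 18) = -459*1/323 + 8 = -27/19 + 8 = 125/19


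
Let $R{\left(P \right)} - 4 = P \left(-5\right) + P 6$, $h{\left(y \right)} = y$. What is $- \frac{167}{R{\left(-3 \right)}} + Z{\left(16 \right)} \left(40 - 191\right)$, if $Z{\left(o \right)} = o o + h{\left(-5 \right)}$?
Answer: $-38068$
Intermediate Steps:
$Z{\left(o \right)} = -5 + o^{2}$ ($Z{\left(o \right)} = o o - 5 = o^{2} - 5 = -5 + o^{2}$)
$R{\left(P \right)} = 4 + P$ ($R{\left(P \right)} = 4 + \left(P \left(-5\right) + P 6\right) = 4 + \left(- 5 P + 6 P\right) = 4 + P$)
$- \frac{167}{R{\left(-3 \right)}} + Z{\left(16 \right)} \left(40 - 191\right) = - \frac{167}{4 - 3} + \left(-5 + 16^{2}\right) \left(40 - 191\right) = - \frac{167}{1} + \left(-5 + 256\right) \left(-151\right) = \left(-167\right) 1 + 251 \left(-151\right) = -167 - 37901 = -38068$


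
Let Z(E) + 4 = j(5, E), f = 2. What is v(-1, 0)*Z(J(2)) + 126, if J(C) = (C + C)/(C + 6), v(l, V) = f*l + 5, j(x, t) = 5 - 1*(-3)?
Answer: 138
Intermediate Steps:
j(x, t) = 8 (j(x, t) = 5 + 3 = 8)
v(l, V) = 5 + 2*l (v(l, V) = 2*l + 5 = 5 + 2*l)
J(C) = 2*C/(6 + C) (J(C) = (2*C)/(6 + C) = 2*C/(6 + C))
Z(E) = 4 (Z(E) = -4 + 8 = 4)
v(-1, 0)*Z(J(2)) + 126 = (5 + 2*(-1))*4 + 126 = (5 - 2)*4 + 126 = 3*4 + 126 = 12 + 126 = 138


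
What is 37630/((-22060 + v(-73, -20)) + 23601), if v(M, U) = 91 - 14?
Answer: 18815/809 ≈ 23.257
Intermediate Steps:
v(M, U) = 77
37630/((-22060 + v(-73, -20)) + 23601) = 37630/((-22060 + 77) + 23601) = 37630/(-21983 + 23601) = 37630/1618 = 37630*(1/1618) = 18815/809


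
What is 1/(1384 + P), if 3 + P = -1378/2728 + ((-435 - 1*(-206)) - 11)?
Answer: 1364/1555635 ≈ 0.00087681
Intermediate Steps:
P = -332141/1364 (P = -3 + (-1378/2728 + ((-435 - 1*(-206)) - 11)) = -3 + (-1378*1/2728 + ((-435 + 206) - 11)) = -3 + (-689/1364 + (-229 - 11)) = -3 + (-689/1364 - 240) = -3 - 328049/1364 = -332141/1364 ≈ -243.51)
1/(1384 + P) = 1/(1384 - 332141/1364) = 1/(1555635/1364) = 1364/1555635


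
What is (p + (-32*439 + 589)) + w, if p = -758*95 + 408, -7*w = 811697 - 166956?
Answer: -1240168/7 ≈ -1.7717e+5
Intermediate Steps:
w = -644741/7 (w = -(811697 - 166956)/7 = -⅐*644741 = -644741/7 ≈ -92106.)
p = -71602 (p = -72010 + 408 = -71602)
(p + (-32*439 + 589)) + w = (-71602 + (-32*439 + 589)) - 644741/7 = (-71602 + (-14048 + 589)) - 644741/7 = (-71602 - 13459) - 644741/7 = -85061 - 644741/7 = -1240168/7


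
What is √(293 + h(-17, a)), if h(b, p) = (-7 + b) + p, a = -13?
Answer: 16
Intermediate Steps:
h(b, p) = -7 + b + p
√(293 + h(-17, a)) = √(293 + (-7 - 17 - 13)) = √(293 - 37) = √256 = 16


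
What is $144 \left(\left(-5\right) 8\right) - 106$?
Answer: $-5866$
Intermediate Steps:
$144 \left(\left(-5\right) 8\right) - 106 = 144 \left(-40\right) - 106 = -5760 - 106 = -5866$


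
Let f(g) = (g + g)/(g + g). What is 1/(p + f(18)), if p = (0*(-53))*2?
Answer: 1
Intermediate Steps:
f(g) = 1 (f(g) = (2*g)/((2*g)) = (2*g)*(1/(2*g)) = 1)
p = 0 (p = 0*2 = 0)
1/(p + f(18)) = 1/(0 + 1) = 1/1 = 1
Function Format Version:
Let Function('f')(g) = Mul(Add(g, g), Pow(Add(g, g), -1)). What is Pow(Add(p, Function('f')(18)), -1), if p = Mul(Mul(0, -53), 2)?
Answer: 1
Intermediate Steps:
Function('f')(g) = 1 (Function('f')(g) = Mul(Mul(2, g), Pow(Mul(2, g), -1)) = Mul(Mul(2, g), Mul(Rational(1, 2), Pow(g, -1))) = 1)
p = 0 (p = Mul(0, 2) = 0)
Pow(Add(p, Function('f')(18)), -1) = Pow(Add(0, 1), -1) = Pow(1, -1) = 1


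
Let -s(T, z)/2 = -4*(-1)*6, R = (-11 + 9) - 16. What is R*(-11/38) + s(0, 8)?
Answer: -813/19 ≈ -42.789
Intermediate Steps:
R = -18 (R = -2 - 16 = -18)
s(T, z) = -48 (s(T, z) = -2*(-4*(-1))*6 = -8*6 = -2*24 = -48)
R*(-11/38) + s(0, 8) = -(-198)/38 - 48 = -18*(-11/38) - 48 = 99/19 - 48 = -813/19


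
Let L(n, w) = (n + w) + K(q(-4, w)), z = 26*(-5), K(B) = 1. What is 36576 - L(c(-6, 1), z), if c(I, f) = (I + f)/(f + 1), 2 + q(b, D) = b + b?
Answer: 73415/2 ≈ 36708.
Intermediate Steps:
q(b, D) = -2 + 2*b (q(b, D) = -2 + (b + b) = -2 + 2*b)
c(I, f) = (I + f)/(1 + f)
z = -130
L(n, w) = 1 + n + w (L(n, w) = (n + w) + 1 = 1 + n + w)
36576 - L(c(-6, 1), z) = 36576 - (1 + (-6 + 1)/(1 + 1) - 130) = 36576 - (1 - 5/2 - 130) = 36576 - 1*(-263/2) = 36576 + 263/2 = 73415/2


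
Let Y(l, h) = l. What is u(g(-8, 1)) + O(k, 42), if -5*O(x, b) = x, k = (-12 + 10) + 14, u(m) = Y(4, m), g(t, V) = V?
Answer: 8/5 ≈ 1.6000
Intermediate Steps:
u(m) = 4
k = 12 (k = -2 + 14 = 12)
O(x, b) = -x/5
u(g(-8, 1)) + O(k, 42) = 4 - ⅕*12 = 4 - 12/5 = 8/5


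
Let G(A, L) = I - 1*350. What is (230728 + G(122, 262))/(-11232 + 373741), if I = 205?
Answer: 230583/362509 ≈ 0.63608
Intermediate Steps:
G(A, L) = -145 (G(A, L) = 205 - 1*350 = 205 - 350 = -145)
(230728 + G(122, 262))/(-11232 + 373741) = (230728 - 145)/(-11232 + 373741) = 230583/362509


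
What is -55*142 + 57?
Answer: -7753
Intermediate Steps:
-55*142 + 57 = -7810 + 57 = -7753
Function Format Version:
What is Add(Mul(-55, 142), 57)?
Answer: -7753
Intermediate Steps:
Add(Mul(-55, 142), 57) = Add(-7810, 57) = -7753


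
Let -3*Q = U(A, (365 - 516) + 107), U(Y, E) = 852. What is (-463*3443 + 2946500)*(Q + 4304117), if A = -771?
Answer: 5820465014703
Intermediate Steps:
Q = -284 (Q = -⅓*852 = -284)
(-463*3443 + 2946500)*(Q + 4304117) = (-463*3443 + 2946500)*(-284 + 4304117) = (-1594109 + 2946500)*4303833 = 1352391*4303833 = 5820465014703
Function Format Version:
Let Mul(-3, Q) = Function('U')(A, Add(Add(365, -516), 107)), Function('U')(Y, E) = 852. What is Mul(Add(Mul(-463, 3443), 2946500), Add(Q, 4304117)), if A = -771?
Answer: 5820465014703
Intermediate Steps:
Q = -284 (Q = Mul(Rational(-1, 3), 852) = -284)
Mul(Add(Mul(-463, 3443), 2946500), Add(Q, 4304117)) = Mul(Add(Mul(-463, 3443), 2946500), Add(-284, 4304117)) = Mul(Add(-1594109, 2946500), 4303833) = Mul(1352391, 4303833) = 5820465014703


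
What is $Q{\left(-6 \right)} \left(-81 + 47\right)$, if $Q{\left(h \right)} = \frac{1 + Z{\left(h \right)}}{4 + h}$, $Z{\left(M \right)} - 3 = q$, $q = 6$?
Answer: $170$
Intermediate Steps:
$Z{\left(M \right)} = 9$ ($Z{\left(M \right)} = 3 + 6 = 9$)
$Q{\left(h \right)} = \frac{10}{4 + h}$ ($Q{\left(h \right)} = \frac{1 + 9}{4 + h} = \frac{10}{4 + h}$)
$Q{\left(-6 \right)} \left(-81 + 47\right) = \frac{10}{4 - 6} \left(-81 + 47\right) = \frac{10}{-2} \left(-34\right) = 10 \left(- \frac{1}{2}\right) \left(-34\right) = \left(-5\right) \left(-34\right) = 170$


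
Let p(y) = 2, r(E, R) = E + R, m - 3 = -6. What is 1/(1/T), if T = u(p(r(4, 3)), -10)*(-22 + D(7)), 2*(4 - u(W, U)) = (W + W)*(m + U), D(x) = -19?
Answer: -1230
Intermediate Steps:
m = -3 (m = 3 - 6 = -3)
u(W, U) = 4 - W*(-3 + U) (u(W, U) = 4 - (W + W)*(-3 + U)/2 = 4 - 2*W*(-3 + U)/2 = 4 - W*(-3 + U))
T = -1230 (T = (4 + 3*2 - 1*(-10)*2)*(-22 - 19) = (4 + 6 + 20)*(-41) = 30*(-41) = -1230)
1/(1/T) = 1/(1/(-1230)) = 1/(-1/1230) = -1230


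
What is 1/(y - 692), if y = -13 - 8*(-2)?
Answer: -1/689 ≈ -0.0014514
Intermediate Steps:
y = 3 (y = -13 + 16 = 3)
1/(y - 692) = 1/(3 - 692) = 1/(-689) = -1/689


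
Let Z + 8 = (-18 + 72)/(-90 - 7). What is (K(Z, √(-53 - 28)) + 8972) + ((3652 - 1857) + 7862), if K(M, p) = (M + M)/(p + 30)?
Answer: 590876651/31719 + 1660*I/10573 ≈ 18628.0 + 0.157*I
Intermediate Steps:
Z = -830/97 (Z = -8 + (-18 + 72)/(-90 - 7) = -8 + 54/(-97) = -8 + 54*(-1/97) = -8 - 54/97 = -830/97 ≈ -8.5567)
K(M, p) = 2*M/(30 + p) (K(M, p) = (2*M)/(30 + p) = 2*M/(30 + p))
(K(Z, √(-53 - 28)) + 8972) + ((3652 - 1857) + 7862) = (2*(-830/97)/(30 + √(-53 - 28)) + 8972) + ((3652 - 1857) + 7862) = (2*(-830/97)/(30 + √(-81)) + 8972) + (1795 + 7862) = (2*(-830/97)/(30 + 9*I) + 8972) + 9657 = (2*(-830/97)*((30 - 9*I)/981) + 8972) + 9657 = ((-16600/31719 + 1660*I/10573) + 8972) + 9657 = (284566268/31719 + 1660*I/10573) + 9657 = 590876651/31719 + 1660*I/10573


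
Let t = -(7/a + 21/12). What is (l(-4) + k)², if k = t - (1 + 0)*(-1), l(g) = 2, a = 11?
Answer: 729/1936 ≈ 0.37655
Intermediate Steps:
t = -105/44 (t = -(7/11 + 21/12) = -(7*(1/11) + 21*(1/12)) = -(7/11 + 7/4) = -1*105/44 = -105/44 ≈ -2.3864)
k = -61/44 (k = -105/44 - (1 + 0)*(-1) = -105/44 - (-1) = -105/44 - 1*(-1) = -105/44 + 1 = -61/44 ≈ -1.3864)
(l(-4) + k)² = (2 - 61/44)² = (27/44)² = 729/1936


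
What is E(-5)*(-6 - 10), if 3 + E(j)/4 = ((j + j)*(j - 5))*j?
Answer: 32192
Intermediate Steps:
E(j) = -12 + 8*j**2*(-5 + j) (E(j) = -12 + 4*(((j + j)*(j - 5))*j) = -12 + 4*(((2*j)*(-5 + j))*j) = -12 + 4*((2*j*(-5 + j))*j) = -12 + 4*(2*j**2*(-5 + j)) = -12 + 8*j**2*(-5 + j))
E(-5)*(-6 - 10) = (-12 - 40*(-5)**2 + 8*(-5)**3)*(-6 - 10) = (-12 - 40*25 + 8*(-125))*(-16) = (-12 - 1000 - 1000)*(-16) = -2012*(-16) = 32192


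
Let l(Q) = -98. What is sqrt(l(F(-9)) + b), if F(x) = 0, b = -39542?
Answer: 2*I*sqrt(9910) ≈ 199.1*I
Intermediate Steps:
sqrt(l(F(-9)) + b) = sqrt(-98 - 39542) = sqrt(-39640) = 2*I*sqrt(9910)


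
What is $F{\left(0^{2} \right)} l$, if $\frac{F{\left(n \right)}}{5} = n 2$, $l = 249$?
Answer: $0$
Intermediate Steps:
$F{\left(n \right)} = 10 n$ ($F{\left(n \right)} = 5 n 2 = 5 \cdot 2 n = 10 n$)
$F{\left(0^{2} \right)} l = 10 \cdot 0^{2} \cdot 249 = 10 \cdot 0 \cdot 249 = 0 \cdot 249 = 0$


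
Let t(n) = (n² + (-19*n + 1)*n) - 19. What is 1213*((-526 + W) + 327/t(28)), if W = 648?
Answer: 695549969/4701 ≈ 1.4796e+5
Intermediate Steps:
t(n) = -19 + n² + n*(1 - 19*n) (t(n) = (n² + (1 - 19*n)*n) - 19 = (n² + n*(1 - 19*n)) - 19 = -19 + n² + n*(1 - 19*n))
1213*((-526 + W) + 327/t(28)) = 1213*((-526 + 648) + 327/(-19 + 28 - 18*28²)) = 1213*(122 + 327/(-19 + 28 - 18*784)) = 1213*(122 + 327/(-19 + 28 - 14112)) = 1213*(122 + 327/(-14103)) = 1213*(122 + 327*(-1/14103)) = 1213*(122 - 109/4701) = 1213*(573413/4701) = 695549969/4701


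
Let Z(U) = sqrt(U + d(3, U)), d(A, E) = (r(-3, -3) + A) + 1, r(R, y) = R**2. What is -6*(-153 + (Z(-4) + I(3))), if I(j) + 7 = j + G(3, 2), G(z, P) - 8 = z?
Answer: 858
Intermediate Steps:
G(z, P) = 8 + z
d(A, E) = 10 + A (d(A, E) = ((-3)**2 + A) + 1 = (9 + A) + 1 = 10 + A)
Z(U) = sqrt(13 + U) (Z(U) = sqrt(U + (10 + 3)) = sqrt(U + 13) = sqrt(13 + U))
I(j) = 4 + j (I(j) = -7 + (j + (8 + 3)) = -7 + (j + 11) = -7 + (11 + j) = 4 + j)
-6*(-153 + (Z(-4) + I(3))) = -6*(-153 + (sqrt(13 - 4) + (4 + 3))) = -6*(-153 + (sqrt(9) + 7)) = -6*(-153 + (3 + 7)) = -6*(-153 + 10) = -6*(-143) = 858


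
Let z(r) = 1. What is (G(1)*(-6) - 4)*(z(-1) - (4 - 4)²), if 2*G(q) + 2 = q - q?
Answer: 2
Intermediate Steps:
G(q) = -1 (G(q) = -1 + (q - q)/2 = -1 + (½)*0 = -1 + 0 = -1)
(G(1)*(-6) - 4)*(z(-1) - (4 - 4)²) = (-1*(-6) - 4)*(1 - (4 - 4)²) = (6 - 4)*(1 - 1*0²) = 2*(1 - 1*0) = 2*(1 + 0) = 2*1 = 2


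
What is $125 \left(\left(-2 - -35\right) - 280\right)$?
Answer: $-30875$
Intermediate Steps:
$125 \left(\left(-2 - -35\right) - 280\right) = 125 \left(\left(-2 + 35\right) - 280\right) = 125 \left(33 - 280\right) = 125 \left(-247\right) = -30875$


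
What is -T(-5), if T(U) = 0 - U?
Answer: -5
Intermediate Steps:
T(U) = -U
-T(-5) = -(-1)*(-5) = -1*5 = -5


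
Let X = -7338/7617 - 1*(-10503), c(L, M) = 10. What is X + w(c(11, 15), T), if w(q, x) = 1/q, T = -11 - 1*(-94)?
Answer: 266649249/25390 ≈ 10502.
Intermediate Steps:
T = 83 (T = -11 + 94 = 83)
X = 26664671/2539 (X = -7338*1/7617 + 10503 = -2446/2539 + 10503 = 26664671/2539 ≈ 10502.)
X + w(c(11, 15), T) = 26664671/2539 + 1/10 = 266649249/25390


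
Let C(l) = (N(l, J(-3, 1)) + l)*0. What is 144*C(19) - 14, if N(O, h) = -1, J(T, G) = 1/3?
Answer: -14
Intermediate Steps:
J(T, G) = 1/3
C(l) = 0 (C(l) = (-1 + l)*0 = 0)
144*C(19) - 14 = 144*0 - 14 = 0 - 14 = -14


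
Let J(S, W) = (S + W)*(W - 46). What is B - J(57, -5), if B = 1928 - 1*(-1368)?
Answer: 5948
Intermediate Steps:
J(S, W) = (-46 + W)*(S + W) (J(S, W) = (S + W)*(-46 + W) = (-46 + W)*(S + W))
B = 3296 (B = 1928 + 1368 = 3296)
B - J(57, -5) = 3296 - ((-5)**2 - 46*57 - 46*(-5) + 57*(-5)) = 3296 - (25 - 2622 + 230 - 285) = 3296 - 1*(-2652) = 3296 + 2652 = 5948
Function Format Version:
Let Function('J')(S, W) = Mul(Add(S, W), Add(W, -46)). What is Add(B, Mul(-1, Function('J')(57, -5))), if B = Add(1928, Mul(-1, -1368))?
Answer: 5948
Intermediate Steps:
Function('J')(S, W) = Mul(Add(-46, W), Add(S, W)) (Function('J')(S, W) = Mul(Add(S, W), Add(-46, W)) = Mul(Add(-46, W), Add(S, W)))
B = 3296 (B = Add(1928, 1368) = 3296)
Add(B, Mul(-1, Function('J')(57, -5))) = Add(3296, Mul(-1, Add(Pow(-5, 2), Mul(-46, 57), Mul(-46, -5), Mul(57, -5)))) = Add(3296, Mul(-1, Add(25, -2622, 230, -285))) = Add(3296, Mul(-1, -2652)) = Add(3296, 2652) = 5948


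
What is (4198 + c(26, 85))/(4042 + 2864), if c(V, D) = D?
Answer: 4283/6906 ≈ 0.62018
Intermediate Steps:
(4198 + c(26, 85))/(4042 + 2864) = (4198 + 85)/(4042 + 2864) = 4283/6906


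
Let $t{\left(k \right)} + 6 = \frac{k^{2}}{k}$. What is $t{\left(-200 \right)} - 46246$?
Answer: $-46452$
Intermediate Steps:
$t{\left(k \right)} = -6 + k$ ($t{\left(k \right)} = -6 + \frac{k^{2}}{k} = -6 + k$)
$t{\left(-200 \right)} - 46246 = \left(-6 - 200\right) - 46246 = -206 - 46246 = -46452$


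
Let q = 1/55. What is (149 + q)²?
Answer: 67174416/3025 ≈ 22206.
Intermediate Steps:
q = 1/55 ≈ 0.018182
(149 + q)² = (149 + 1/55)² = (8196/55)² = 67174416/3025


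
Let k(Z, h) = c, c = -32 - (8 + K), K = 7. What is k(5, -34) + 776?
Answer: 729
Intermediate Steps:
c = -47 (c = -32 - (8 + 7) = -32 - 1*15 = -32 - 15 = -47)
k(Z, h) = -47
k(5, -34) + 776 = -47 + 776 = 729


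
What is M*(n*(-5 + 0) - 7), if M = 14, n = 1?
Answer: -168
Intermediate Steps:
M*(n*(-5 + 0) - 7) = 14*(1*(-5 + 0) - 7) = 14*(1*(-5) - 7) = 14*(-5 - 7) = 14*(-12) = -168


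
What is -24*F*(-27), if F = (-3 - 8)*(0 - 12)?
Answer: 85536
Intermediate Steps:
F = 132 (F = -11*(-12) = 132)
-24*F*(-27) = -24*132*(-27) = -3168*(-27) = 85536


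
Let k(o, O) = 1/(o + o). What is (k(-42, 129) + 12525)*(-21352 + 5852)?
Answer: -4076883625/21 ≈ -1.9414e+8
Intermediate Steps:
k(o, O) = 1/(2*o)
(k(-42, 129) + 12525)*(-21352 + 5852) = ((1/2)/(-42) + 12525)*(-21352 + 5852) = ((1/2)*(-1/42) + 12525)*(-15500) = (-1/84 + 12525)*(-15500) = (1052099/84)*(-15500) = -4076883625/21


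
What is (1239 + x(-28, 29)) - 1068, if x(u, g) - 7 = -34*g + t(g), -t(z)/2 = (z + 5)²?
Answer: -3120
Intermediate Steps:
t(z) = -2*(5 + z)² (t(z) = -2*(z + 5)² = -2*(5 + z)²)
x(u, g) = 7 - 34*g - 2*(5 + g)² (x(u, g) = 7 + (-34*g - 2*(5 + g)²) = 7 - 34*g - 2*(5 + g)²)
(1239 + x(-28, 29)) - 1068 = (1239 + (7 - 34*29 - 2*(5 + 29)²)) - 1068 = (1239 + (7 - 986 - 2*34²)) - 1068 = (1239 + (7 - 986 - 2*1156)) - 1068 = (1239 + (7 - 986 - 2312)) - 1068 = (1239 - 3291) - 1068 = -2052 - 1068 = -3120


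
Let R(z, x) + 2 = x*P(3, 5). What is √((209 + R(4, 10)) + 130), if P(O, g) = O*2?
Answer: √397 ≈ 19.925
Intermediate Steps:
P(O, g) = 2*O
R(z, x) = -2 + 6*x (R(z, x) = -2 + x*(2*3) = -2 + x*6 = -2 + 6*x)
√((209 + R(4, 10)) + 130) = √((209 + (-2 + 6*10)) + 130) = √((209 + (-2 + 60)) + 130) = √((209 + 58) + 130) = √(267 + 130) = √397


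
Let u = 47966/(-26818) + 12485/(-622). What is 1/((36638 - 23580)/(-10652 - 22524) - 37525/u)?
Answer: 3024469985108/5190412914274161 ≈ 0.00058270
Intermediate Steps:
u = -182328791/8340398 (u = 47966*(-1/26818) + 12485*(-1/622) = -23983/13409 - 12485/622 = -182328791/8340398 ≈ -21.861)
1/((36638 - 23580)/(-10652 - 22524) - 37525/u) = 1/((36638 - 23580)/(-10652 - 22524) - 37525/(-182328791/8340398)) = 1/(13058/(-33176) - 37525*(-8340398/182328791)) = 1/(13058*(-1/33176) + 312973434950/182328791) = 1/(-6529/16588 + 312973434950/182328791) = 1/(5190412914274161/3024469985108) = 3024469985108/5190412914274161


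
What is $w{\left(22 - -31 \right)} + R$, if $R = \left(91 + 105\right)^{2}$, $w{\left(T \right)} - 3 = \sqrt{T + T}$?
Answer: $38419 + \sqrt{106} \approx 38429.0$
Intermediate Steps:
$w{\left(T \right)} = 3 + \sqrt{2} \sqrt{T}$ ($w{\left(T \right)} = 3 + \sqrt{T + T} = 3 + \sqrt{2 T} = 3 + \sqrt{2} \sqrt{T}$)
$R = 38416$ ($R = 196^{2} = 38416$)
$w{\left(22 - -31 \right)} + R = \left(3 + \sqrt{2} \sqrt{22 - -31}\right) + 38416 = \left(3 + \sqrt{2} \sqrt{22 + 31}\right) + 38416 = \left(3 + \sqrt{2} \sqrt{53}\right) + 38416 = \left(3 + \sqrt{106}\right) + 38416 = 38419 + \sqrt{106}$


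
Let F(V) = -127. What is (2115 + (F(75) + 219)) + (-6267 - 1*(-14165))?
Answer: 10105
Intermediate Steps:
(2115 + (F(75) + 219)) + (-6267 - 1*(-14165)) = (2115 + (-127 + 219)) + (-6267 - 1*(-14165)) = (2115 + 92) + (-6267 + 14165) = 2207 + 7898 = 10105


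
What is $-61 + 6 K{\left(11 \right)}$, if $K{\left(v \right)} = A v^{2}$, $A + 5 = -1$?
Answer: $-4417$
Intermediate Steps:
$A = -6$ ($A = -5 - 1 = -6$)
$K{\left(v \right)} = - 6 v^{2}$
$-61 + 6 K{\left(11 \right)} = -61 + 6 \left(- 6 \cdot 11^{2}\right) = -61 + 6 \left(\left(-6\right) 121\right) = -61 + 6 \left(-726\right) = -61 - 4356 = -4417$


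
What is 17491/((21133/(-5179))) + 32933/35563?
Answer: -3220809997418/751552879 ≈ -4285.5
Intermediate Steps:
17491/((21133/(-5179))) + 32933/35563 = 17491/((21133*(-1/5179))) + 32933*(1/35563) = 17491/(-21133/5179) + 32933/35563 = 17491*(-5179/21133) + 32933/35563 = -90585889/21133 + 32933/35563 = -3220809997418/751552879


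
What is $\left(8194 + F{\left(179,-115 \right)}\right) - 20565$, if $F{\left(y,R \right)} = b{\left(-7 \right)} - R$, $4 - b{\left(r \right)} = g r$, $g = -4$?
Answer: $-12280$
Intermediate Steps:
$b{\left(r \right)} = 4 + 4 r$ ($b{\left(r \right)} = 4 - - 4 r = 4 + 4 r$)
$F{\left(y,R \right)} = -24 - R$ ($F{\left(y,R \right)} = \left(4 + 4 \left(-7\right)\right) - R = \left(4 - 28\right) - R = -24 - R$)
$\left(8194 + F{\left(179,-115 \right)}\right) - 20565 = \left(8194 - -91\right) - 20565 = \left(8194 + \left(-24 + 115\right)\right) - 20565 = \left(8194 + 91\right) - 20565 = 8285 - 20565 = -12280$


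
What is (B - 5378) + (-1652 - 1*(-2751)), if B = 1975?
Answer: -2304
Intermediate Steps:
(B - 5378) + (-1652 - 1*(-2751)) = (1975 - 5378) + (-1652 - 1*(-2751)) = -3403 + (-1652 + 2751) = -3403 + 1099 = -2304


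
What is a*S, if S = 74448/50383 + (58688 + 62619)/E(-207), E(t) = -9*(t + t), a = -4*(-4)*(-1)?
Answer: -51113630632/93863529 ≈ -544.55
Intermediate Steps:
a = -16 (a = 16*(-1) = -16)
E(t) = -18*t
S = 6389203829/187727058 (S = 74448/50383 + (58688 + 62619)/((-18*(-207))) = 74448*(1/50383) + 121307/3726 = 74448/50383 + 121307*(1/3726) = 74448/50383 + 121307/3726 = 6389203829/187727058 ≈ 34.035)
a*S = -16*6389203829/187727058 = -51113630632/93863529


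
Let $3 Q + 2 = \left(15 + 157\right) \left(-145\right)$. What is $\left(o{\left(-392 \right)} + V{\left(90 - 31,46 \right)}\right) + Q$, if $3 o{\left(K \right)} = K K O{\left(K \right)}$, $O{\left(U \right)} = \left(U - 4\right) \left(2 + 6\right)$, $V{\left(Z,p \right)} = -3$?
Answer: $-162277501$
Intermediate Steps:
$O{\left(U \right)} = -32 + 8 U$ ($O{\left(U \right)} = \left(-4 + U\right) 8 = -32 + 8 U$)
$o{\left(K \right)} = \frac{K^{2} \left(-32 + 8 K\right)}{3}$ ($o{\left(K \right)} = \frac{K K \left(-32 + 8 K\right)}{3} = \frac{K^{2} \left(-32 + 8 K\right)}{3}$)
$Q = -8314$ ($Q = - \frac{2}{3} + \frac{\left(15 + 157\right) \left(-145\right)}{3} = - \frac{2}{3} + \frac{172 \left(-145\right)}{3} = - \frac{2}{3} + \frac{1}{3} \left(-24940\right) = - \frac{2}{3} - \frac{24940}{3} = -8314$)
$\left(o{\left(-392 \right)} + V{\left(90 - 31,46 \right)}\right) + Q = \left(\frac{8 \left(-392\right)^{2} \left(-4 - 392\right)}{3} - 3\right) - 8314 = \left(\frac{8}{3} \cdot 153664 \left(-396\right) - 3\right) - 8314 = \left(-162269184 - 3\right) - 8314 = -162269187 - 8314 = -162277501$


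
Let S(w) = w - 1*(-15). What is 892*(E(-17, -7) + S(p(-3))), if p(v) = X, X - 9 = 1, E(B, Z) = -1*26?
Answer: -892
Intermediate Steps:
E(B, Z) = -26
X = 10 (X = 9 + 1 = 10)
p(v) = 10
S(w) = 15 + w (S(w) = w + 15 = 15 + w)
892*(E(-17, -7) + S(p(-3))) = 892*(-26 + (15 + 10)) = 892*(-26 + 25) = 892*(-1) = -892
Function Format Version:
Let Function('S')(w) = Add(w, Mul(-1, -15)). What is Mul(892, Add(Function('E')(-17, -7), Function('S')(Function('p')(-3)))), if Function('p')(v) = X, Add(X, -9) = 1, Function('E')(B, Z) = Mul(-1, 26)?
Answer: -892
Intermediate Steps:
Function('E')(B, Z) = -26
X = 10 (X = Add(9, 1) = 10)
Function('p')(v) = 10
Function('S')(w) = Add(15, w) (Function('S')(w) = Add(w, 15) = Add(15, w))
Mul(892, Add(Function('E')(-17, -7), Function('S')(Function('p')(-3)))) = Mul(892, Add(-26, Add(15, 10))) = Mul(892, Add(-26, 25)) = Mul(892, -1) = -892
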